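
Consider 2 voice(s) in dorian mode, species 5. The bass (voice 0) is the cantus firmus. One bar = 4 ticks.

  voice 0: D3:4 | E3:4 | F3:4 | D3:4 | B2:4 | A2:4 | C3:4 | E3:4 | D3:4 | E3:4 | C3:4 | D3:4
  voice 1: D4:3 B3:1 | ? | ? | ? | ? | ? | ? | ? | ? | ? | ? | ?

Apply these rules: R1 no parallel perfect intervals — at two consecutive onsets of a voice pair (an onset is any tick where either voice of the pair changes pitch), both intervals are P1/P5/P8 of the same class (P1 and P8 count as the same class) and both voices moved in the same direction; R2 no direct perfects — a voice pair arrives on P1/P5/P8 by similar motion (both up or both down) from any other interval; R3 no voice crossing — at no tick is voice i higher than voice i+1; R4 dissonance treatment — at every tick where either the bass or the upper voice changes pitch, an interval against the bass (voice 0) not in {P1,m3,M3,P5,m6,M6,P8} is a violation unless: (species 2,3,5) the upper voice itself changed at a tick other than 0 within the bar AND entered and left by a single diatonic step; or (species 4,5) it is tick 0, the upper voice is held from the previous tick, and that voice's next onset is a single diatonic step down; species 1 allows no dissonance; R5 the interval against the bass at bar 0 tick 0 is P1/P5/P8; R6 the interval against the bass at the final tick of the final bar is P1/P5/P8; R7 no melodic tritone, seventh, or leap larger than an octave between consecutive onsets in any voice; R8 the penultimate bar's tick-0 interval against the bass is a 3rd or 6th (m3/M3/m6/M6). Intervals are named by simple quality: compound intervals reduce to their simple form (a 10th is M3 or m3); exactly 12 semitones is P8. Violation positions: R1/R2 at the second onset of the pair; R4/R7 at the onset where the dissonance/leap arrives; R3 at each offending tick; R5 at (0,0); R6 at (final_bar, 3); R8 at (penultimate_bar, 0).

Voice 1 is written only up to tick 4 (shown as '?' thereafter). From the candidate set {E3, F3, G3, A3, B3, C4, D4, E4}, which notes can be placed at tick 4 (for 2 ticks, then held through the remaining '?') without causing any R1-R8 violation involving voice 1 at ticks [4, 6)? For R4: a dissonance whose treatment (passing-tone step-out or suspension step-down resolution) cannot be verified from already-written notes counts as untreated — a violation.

E3: legal
F3: violates R4,R7
G3: legal
A3: violates R4
B3: legal
C4: legal
D4: violates R4
E4: violates R2

{B3, C4, E3, G3}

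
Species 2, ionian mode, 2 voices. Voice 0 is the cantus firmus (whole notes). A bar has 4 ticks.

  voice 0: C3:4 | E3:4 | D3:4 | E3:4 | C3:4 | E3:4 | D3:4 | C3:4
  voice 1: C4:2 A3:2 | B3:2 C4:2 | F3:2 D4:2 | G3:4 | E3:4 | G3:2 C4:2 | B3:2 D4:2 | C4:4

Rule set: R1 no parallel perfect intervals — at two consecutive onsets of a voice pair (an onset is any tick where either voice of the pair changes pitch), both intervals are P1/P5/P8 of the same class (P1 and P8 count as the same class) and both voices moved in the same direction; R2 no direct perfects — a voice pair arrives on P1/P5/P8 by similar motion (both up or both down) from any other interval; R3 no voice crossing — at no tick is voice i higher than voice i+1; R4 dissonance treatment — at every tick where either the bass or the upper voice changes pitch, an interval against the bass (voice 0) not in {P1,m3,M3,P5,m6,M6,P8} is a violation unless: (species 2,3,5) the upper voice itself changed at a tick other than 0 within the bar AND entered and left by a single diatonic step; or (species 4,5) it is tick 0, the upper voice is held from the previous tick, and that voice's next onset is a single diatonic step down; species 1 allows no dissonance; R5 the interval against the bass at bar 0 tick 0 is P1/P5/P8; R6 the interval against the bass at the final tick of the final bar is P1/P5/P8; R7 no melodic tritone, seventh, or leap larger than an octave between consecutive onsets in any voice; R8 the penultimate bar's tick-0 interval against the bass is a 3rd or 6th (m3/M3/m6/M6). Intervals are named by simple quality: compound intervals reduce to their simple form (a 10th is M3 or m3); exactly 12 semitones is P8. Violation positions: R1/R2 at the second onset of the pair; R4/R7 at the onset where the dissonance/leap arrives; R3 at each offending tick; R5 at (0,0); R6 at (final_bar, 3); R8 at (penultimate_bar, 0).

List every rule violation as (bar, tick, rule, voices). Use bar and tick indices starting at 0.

(1, 0, R2, (0, 1))
(7, 0, R1, (0, 1))

bar 0: v0=C3 v1=C4 downbeat P8
bar 1: v0=E3 v1=B3 downbeat P5
bar 2: v0=D3 v1=F3 downbeat m3
bar 3: v0=E3 v1=G3 downbeat m3
bar 4: v0=C3 v1=E3 downbeat M3
bar 5: v0=E3 v1=G3 downbeat m3
bar 6: v0=D3 v1=B3 downbeat M6
bar 7: v0=C3 v1=C4 downbeat P8
  -> R2 @ bar 1 tick 0 v(0, 1): C3/A3 M6 -> E3/B3 P5 similar
  -> R1 @ bar 7 tick 0 v(0, 1): D3/D4 P8 -> C3/C4 P8 similar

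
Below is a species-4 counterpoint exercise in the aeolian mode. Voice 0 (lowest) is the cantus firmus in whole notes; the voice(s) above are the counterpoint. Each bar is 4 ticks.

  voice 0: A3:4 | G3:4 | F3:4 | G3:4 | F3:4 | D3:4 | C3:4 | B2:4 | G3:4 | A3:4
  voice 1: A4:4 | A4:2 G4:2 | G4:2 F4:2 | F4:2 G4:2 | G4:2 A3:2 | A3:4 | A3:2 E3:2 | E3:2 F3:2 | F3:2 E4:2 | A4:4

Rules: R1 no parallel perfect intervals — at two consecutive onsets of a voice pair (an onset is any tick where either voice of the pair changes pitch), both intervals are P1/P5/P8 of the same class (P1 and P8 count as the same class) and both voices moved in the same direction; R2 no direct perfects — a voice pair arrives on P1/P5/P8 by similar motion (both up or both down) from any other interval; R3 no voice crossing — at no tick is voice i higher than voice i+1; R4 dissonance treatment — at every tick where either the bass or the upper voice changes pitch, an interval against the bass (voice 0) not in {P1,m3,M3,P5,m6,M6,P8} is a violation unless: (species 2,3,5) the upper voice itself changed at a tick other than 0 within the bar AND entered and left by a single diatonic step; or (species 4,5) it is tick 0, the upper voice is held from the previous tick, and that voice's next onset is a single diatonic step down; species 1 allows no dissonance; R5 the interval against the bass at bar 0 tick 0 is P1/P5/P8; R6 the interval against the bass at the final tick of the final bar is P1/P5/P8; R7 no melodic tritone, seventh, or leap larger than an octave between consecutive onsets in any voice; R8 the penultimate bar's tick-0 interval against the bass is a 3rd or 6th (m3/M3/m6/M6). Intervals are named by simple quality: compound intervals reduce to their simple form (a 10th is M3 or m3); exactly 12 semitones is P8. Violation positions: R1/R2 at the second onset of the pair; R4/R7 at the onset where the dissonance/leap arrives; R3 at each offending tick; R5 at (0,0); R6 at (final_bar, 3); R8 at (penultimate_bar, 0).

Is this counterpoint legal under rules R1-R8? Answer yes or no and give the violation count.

No (11 violations)

bar 0: v0=A3 v1=A4 (P8)
bar 1: v0=G3 v1=A4 (M2)
bar 2: v0=F3 v1=G4 (M2)
bar 3: v0=G3 v1=F4 (m7)
bar 4: v0=F3 v1=G4 (M2)
bar 5: v0=D3 v1=A3 (P5)
bar 6: v0=C3 v1=A3 (M6)
bar 7: v0=B2 v1=E3 (P4)
bar 8: v0=G3 v1=F3 (M2)
bar 9: v0=A3 v1=A4 (P8)
  R4 @ bar3.0: G3/F4 m7 untreated
  R4 @ bar4.0: F3/G4 M2 untreated
  R7 @ bar4.2: G4->A3 leap 10st
  R4 @ bar7.0: B2/E3 P4 untreated
  R4 @ bar7.2: B2/F3 TT untreated
  R3 @ bar8.0: G3 above F3
  R4 @ bar8.0: G3/F3 M2 untreated
  R8 @ bar8.0: penult M2 not 3rd/6th
  R3 @ bar8.1: G3 above F3
  R7 @ bar8.2: F3->E4 leap 11st
  R2 @ bar9.0: G3/E4 M6 -> A3/A4 P8 similar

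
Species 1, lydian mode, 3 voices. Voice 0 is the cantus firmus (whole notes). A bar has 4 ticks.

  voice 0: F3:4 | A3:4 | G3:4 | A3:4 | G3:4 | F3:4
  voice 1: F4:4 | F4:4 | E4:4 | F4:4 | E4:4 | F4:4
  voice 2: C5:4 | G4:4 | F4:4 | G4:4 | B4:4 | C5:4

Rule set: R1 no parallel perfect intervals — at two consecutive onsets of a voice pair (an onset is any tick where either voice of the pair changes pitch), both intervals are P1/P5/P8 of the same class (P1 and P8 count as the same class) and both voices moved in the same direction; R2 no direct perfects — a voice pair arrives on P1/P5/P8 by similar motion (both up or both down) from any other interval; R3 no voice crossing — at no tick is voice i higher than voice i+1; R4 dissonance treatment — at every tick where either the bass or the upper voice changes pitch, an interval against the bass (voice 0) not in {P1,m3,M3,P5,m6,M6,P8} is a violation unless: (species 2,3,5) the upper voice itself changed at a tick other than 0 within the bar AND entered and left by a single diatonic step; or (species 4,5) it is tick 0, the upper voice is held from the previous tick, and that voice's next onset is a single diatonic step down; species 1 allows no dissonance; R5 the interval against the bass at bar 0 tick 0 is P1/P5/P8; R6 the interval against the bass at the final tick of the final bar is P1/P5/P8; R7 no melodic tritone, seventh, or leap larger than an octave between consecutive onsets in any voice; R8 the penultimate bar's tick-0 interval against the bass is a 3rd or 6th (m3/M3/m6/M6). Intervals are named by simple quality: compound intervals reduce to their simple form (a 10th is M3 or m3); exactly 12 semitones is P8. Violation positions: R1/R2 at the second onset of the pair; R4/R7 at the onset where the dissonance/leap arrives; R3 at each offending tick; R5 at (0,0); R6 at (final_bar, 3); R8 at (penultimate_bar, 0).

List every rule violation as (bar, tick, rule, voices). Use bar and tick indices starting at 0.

bar 0: v0=F3 v1=F4 v2=C5 downbeat P5
bar 1: v0=A3 v1=F4 v2=G4 downbeat m7
bar 2: v0=G3 v1=E4 v2=F4 downbeat m7
bar 3: v0=A3 v1=F4 v2=G4 downbeat m7
bar 4: v0=G3 v1=E4 v2=B4 downbeat M3
bar 5: v0=F3 v1=F4 v2=C5 downbeat P5
  -> R4 @ bar 1 tick 0 v(0, 2): A3/G4 m7 untreated
  -> R4 @ bar 2 tick 0 v(0, 2): G3/F4 m7 untreated
  -> R4 @ bar 3 tick 0 v(0, 2): A3/G4 m7 untreated
  -> R1 @ bar 5 tick 0 v(1, 2): E4/B4 P5 -> F4/C5 P5 similar

(1, 0, R4, (0, 2))
(2, 0, R4, (0, 2))
(3, 0, R4, (0, 2))
(5, 0, R1, (1, 2))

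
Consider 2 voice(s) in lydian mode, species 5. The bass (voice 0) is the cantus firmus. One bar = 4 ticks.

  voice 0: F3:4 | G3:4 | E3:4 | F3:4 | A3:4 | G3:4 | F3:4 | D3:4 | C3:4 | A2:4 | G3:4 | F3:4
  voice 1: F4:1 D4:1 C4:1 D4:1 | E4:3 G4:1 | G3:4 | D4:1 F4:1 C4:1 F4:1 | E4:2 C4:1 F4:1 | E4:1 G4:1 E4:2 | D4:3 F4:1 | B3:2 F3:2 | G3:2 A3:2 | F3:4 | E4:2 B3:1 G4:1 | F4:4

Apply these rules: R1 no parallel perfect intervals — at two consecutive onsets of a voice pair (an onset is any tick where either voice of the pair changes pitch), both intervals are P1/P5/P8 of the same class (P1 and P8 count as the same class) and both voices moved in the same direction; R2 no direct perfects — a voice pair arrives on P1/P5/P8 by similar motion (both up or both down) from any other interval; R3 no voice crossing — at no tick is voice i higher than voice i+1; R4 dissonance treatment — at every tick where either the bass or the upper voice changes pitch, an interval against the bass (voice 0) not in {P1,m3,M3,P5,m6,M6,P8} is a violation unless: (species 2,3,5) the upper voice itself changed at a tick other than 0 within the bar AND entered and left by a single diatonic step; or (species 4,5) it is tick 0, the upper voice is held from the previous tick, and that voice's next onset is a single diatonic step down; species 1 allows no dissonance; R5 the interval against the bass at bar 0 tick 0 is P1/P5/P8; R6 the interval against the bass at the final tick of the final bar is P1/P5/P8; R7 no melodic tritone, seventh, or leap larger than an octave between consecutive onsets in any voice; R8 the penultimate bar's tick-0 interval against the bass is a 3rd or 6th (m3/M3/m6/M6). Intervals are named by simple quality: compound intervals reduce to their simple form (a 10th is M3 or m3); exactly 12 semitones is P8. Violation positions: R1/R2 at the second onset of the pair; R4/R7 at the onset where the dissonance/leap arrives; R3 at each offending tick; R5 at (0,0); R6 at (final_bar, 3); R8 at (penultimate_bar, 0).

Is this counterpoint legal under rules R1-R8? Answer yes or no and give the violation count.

No (5 violations)

bar 0: v0=F3 v1=F4 (P8)
bar 1: v0=G3 v1=E4 (M6)
bar 2: v0=E3 v1=G3 (m3)
bar 3: v0=F3 v1=D4 (M6)
bar 4: v0=A3 v1=E4 (P5)
bar 5: v0=G3 v1=E4 (M6)
bar 6: v0=F3 v1=D4 (M6)
bar 7: v0=D3 v1=B3 (M6)
bar 8: v0=C3 v1=G3 (P5)
bar 9: v0=A2 v1=F3 (m6)
bar 10: v0=G3 v1=E4 (M6)
bar 11: v0=F3 v1=F4 (P8)
  R7 @ bar7.0: F4->B3 leap 6st
  R7 @ bar7.2: B3->F3 leap 6st
  R7 @ bar10.0: A2->G3 leap 10st
  R7 @ bar10.0: F3->E4 leap 11st
  R1 @ bar11.0: G3/G4 P8 -> F3/F4 P8 similar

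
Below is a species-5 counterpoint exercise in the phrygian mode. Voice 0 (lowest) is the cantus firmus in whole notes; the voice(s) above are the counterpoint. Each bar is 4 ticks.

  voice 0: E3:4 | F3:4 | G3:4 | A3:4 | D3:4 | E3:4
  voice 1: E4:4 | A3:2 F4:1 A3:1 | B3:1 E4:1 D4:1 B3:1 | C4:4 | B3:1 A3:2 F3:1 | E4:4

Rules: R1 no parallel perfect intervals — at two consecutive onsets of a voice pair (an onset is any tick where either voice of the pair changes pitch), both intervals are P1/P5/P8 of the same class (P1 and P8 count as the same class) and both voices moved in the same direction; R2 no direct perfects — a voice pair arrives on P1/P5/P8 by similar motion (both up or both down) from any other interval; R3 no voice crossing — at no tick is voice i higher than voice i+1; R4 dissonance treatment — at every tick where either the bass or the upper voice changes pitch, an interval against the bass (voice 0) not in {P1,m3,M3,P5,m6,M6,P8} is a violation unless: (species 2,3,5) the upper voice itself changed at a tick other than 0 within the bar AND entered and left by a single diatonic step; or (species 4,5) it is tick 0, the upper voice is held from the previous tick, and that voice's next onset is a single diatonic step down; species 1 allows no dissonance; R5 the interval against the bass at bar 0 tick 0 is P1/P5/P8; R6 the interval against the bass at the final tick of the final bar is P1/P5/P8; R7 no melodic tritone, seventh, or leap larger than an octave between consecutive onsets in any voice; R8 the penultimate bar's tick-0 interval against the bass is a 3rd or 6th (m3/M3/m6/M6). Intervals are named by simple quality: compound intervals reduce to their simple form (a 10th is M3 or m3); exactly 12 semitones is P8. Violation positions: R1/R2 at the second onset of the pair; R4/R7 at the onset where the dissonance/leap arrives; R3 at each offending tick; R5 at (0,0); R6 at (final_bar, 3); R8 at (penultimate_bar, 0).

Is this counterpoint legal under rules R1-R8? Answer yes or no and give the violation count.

No (2 violations)

bar 0: v0=E3 v1=E4 (P8)
bar 1: v0=F3 v1=A3 (M3)
bar 2: v0=G3 v1=B3 (M3)
bar 3: v0=A3 v1=C4 (m3)
bar 4: v0=D3 v1=B3 (M6)
bar 5: v0=E3 v1=E4 (P8)
  R2 @ bar5.0: D3/F3 m3 -> E3/E4 P8 similar
  R7 @ bar5.0: F3->E4 leap 11st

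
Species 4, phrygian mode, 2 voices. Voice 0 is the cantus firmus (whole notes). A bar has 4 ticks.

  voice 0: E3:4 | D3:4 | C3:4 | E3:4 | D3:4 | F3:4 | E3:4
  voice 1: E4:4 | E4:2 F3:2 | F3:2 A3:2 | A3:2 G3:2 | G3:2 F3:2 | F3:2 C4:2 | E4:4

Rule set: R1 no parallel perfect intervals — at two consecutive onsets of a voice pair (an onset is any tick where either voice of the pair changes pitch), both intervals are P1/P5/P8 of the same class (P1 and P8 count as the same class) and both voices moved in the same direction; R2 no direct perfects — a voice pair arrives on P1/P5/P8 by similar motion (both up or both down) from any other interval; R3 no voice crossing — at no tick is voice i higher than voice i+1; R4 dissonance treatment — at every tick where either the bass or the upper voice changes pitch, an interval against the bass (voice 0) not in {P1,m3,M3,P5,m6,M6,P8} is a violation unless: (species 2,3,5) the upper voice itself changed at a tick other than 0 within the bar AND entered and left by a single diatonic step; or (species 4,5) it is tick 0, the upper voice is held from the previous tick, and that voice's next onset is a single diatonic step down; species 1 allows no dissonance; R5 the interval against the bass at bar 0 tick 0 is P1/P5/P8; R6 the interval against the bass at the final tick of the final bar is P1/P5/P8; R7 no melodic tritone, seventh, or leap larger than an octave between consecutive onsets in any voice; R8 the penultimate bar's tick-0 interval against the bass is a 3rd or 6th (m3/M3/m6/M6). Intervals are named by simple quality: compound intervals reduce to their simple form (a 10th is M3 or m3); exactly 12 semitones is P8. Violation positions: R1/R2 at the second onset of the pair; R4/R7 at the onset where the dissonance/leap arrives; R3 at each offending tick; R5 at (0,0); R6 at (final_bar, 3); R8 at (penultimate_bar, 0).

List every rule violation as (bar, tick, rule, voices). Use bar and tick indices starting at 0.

(1, 0, R4, (0, 1))
(1, 2, R7, (1,))
(2, 0, R4, (0, 1))
(5, 0, R8, (0, 1))

bar 0: v0=E3 v1=E4 downbeat P8
bar 1: v0=D3 v1=E4 downbeat M2
bar 2: v0=C3 v1=F3 downbeat P4
bar 3: v0=E3 v1=A3 downbeat P4
bar 4: v0=D3 v1=G3 downbeat P4
bar 5: v0=F3 v1=F3 downbeat P1
bar 6: v0=E3 v1=E4 downbeat P8
  -> R4 @ bar 1 tick 0 v(0, 1): D3/E4 M2 untreated
  -> R7 @ bar 1 tick 2 v(1,): E4->F3 leap 11st
  -> R4 @ bar 2 tick 0 v(0, 1): C3/F3 P4 untreated
  -> R8 @ bar 5 tick 0 v(0, 1): penult P1 not 3rd/6th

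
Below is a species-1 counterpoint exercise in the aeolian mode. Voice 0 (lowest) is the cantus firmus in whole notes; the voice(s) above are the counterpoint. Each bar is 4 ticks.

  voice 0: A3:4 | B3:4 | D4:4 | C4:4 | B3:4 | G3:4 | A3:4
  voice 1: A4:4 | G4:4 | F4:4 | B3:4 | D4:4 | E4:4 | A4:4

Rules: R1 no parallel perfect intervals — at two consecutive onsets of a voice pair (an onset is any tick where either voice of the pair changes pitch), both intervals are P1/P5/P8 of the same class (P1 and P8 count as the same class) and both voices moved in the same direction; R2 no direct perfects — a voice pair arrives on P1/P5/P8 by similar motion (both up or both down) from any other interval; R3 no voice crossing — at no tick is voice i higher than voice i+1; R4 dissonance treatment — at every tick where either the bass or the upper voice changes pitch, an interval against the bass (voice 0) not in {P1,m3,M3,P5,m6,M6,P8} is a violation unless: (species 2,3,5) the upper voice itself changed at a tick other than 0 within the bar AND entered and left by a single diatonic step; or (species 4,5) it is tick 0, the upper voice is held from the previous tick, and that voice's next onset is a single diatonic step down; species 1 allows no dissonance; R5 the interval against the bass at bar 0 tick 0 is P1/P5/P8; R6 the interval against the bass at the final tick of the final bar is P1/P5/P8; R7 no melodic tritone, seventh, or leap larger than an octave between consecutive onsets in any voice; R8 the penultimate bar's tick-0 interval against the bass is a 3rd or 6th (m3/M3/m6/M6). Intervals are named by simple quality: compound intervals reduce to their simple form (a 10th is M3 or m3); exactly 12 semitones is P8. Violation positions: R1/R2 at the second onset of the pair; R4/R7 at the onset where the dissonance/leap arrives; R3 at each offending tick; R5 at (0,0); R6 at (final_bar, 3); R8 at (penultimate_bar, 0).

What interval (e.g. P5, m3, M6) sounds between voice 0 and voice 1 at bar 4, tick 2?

m3

voice 0=B3 voice 1=D4 -> m3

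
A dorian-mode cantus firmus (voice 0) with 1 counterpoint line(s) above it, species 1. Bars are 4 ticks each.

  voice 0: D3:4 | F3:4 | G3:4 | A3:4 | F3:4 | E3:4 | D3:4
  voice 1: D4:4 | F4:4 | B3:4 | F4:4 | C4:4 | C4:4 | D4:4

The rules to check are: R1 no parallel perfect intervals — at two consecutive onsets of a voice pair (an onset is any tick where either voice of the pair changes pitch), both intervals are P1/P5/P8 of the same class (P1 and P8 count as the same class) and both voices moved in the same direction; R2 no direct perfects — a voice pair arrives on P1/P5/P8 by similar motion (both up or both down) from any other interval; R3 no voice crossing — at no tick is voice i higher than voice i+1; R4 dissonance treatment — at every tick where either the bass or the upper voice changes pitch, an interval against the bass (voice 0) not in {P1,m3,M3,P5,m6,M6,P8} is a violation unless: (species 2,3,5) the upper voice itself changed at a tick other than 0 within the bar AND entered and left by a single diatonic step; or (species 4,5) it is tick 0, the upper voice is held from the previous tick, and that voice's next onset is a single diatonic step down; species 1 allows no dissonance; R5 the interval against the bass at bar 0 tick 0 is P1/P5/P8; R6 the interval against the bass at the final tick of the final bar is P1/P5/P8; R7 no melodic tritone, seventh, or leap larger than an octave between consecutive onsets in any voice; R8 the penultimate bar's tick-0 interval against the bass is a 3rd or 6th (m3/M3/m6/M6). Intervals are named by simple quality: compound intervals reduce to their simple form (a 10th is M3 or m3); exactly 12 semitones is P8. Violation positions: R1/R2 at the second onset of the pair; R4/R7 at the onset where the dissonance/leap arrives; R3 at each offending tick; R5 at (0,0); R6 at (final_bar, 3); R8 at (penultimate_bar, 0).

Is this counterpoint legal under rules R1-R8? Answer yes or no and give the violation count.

bar 0: v0=D3 v1=D4 (P8)
bar 1: v0=F3 v1=F4 (P8)
bar 2: v0=G3 v1=B3 (M3)
bar 3: v0=A3 v1=F4 (m6)
bar 4: v0=F3 v1=C4 (P5)
bar 5: v0=E3 v1=C4 (m6)
bar 6: v0=D3 v1=D4 (P8)
  R1 @ bar1.0: D3/D4 P8 -> F3/F4 P8 similar
  R7 @ bar2.0: F4->B3 leap 6st
  R7 @ bar3.0: B3->F4 leap 6st
  R2 @ bar4.0: A3/F4 m6 -> F3/C4 P5 similar

No (4 violations)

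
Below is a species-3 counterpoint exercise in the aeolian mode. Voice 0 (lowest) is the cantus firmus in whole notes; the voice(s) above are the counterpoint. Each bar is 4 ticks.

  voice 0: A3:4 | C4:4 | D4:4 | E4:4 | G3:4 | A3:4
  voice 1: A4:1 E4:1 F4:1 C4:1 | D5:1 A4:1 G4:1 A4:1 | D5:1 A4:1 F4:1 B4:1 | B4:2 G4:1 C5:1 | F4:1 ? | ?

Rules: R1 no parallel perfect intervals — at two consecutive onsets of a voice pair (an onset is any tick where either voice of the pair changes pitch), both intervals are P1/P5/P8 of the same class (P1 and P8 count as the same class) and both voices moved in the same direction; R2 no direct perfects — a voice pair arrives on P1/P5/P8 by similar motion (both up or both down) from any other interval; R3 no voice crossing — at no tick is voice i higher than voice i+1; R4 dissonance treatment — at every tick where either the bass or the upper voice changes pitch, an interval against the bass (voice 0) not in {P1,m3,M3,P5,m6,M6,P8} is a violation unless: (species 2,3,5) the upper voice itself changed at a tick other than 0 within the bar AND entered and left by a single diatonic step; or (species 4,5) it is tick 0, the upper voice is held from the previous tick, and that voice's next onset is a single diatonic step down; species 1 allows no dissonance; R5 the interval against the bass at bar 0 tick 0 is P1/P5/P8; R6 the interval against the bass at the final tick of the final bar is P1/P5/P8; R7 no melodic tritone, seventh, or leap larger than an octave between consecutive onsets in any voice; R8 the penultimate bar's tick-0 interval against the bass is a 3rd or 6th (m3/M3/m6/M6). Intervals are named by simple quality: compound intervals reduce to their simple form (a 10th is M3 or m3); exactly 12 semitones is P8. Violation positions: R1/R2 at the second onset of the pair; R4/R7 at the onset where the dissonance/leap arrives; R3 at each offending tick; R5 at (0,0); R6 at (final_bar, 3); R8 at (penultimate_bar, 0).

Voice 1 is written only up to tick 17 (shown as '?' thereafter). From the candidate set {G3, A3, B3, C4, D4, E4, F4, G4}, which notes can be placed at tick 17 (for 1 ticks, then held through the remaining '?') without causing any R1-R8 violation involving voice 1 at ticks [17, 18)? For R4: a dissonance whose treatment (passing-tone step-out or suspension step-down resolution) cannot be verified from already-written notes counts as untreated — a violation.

G3: violates R7
A3: violates R4
B3: violates R7
C4: violates R4
D4: legal
E4: legal
F4: legal
G4: legal

{D4, E4, F4, G4}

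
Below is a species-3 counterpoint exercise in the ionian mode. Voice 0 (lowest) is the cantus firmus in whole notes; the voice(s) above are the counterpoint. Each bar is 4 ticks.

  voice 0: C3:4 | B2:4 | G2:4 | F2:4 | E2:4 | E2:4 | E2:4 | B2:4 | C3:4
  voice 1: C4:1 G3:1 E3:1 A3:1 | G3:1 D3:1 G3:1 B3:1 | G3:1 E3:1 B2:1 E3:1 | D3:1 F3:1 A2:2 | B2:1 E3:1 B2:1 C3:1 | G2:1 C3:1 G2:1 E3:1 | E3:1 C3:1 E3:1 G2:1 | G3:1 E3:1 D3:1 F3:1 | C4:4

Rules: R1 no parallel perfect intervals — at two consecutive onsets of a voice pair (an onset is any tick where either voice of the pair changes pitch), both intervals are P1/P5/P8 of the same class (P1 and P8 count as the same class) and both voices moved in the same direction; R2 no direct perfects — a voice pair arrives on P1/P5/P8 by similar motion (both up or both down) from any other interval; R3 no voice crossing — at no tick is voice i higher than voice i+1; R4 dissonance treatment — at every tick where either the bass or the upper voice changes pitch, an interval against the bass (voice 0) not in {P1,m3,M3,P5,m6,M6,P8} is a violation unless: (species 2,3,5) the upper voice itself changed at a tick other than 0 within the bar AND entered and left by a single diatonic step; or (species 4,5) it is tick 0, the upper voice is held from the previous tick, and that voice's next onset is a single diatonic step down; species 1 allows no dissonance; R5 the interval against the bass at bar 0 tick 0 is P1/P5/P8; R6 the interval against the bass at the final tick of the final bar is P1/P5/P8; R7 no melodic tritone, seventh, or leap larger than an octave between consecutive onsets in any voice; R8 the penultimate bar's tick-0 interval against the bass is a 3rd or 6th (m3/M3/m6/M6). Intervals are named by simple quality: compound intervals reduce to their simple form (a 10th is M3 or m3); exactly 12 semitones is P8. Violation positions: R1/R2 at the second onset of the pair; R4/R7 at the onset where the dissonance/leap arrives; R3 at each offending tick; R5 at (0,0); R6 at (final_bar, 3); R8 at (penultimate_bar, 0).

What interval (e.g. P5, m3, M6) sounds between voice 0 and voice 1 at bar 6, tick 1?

m6

voice 0=E2 voice 1=C3 -> m6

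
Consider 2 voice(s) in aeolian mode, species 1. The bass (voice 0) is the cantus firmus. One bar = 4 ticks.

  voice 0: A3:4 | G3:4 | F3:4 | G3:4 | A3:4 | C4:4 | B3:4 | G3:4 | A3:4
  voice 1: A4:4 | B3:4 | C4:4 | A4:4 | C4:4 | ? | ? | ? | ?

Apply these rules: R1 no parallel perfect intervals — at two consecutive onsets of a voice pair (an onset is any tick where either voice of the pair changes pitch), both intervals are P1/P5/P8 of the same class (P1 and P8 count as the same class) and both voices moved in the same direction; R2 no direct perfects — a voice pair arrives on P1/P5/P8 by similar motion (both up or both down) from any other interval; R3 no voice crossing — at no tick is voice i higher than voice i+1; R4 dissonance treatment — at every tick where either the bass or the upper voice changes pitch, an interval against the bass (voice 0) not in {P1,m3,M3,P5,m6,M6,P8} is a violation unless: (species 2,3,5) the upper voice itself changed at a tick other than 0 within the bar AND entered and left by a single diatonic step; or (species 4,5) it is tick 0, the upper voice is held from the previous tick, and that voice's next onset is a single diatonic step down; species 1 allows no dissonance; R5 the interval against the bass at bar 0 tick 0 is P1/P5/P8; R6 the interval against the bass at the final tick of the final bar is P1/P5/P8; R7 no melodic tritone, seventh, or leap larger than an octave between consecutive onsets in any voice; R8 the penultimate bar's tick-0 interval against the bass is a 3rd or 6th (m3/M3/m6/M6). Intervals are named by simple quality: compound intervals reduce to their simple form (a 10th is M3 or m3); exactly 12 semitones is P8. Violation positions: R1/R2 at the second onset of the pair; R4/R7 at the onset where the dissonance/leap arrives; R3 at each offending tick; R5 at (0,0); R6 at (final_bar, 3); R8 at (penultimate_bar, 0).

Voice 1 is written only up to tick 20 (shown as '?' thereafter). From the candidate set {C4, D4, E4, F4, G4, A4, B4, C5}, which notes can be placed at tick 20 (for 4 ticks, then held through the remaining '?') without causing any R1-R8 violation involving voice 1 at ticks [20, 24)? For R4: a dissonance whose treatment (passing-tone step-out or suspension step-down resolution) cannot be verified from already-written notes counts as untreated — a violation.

C4: legal
D4: violates R4
E4: legal
F4: violates R4
G4: violates R2
A4: legal
B4: violates R4,R7
C5: violates R2

{A4, C4, E4}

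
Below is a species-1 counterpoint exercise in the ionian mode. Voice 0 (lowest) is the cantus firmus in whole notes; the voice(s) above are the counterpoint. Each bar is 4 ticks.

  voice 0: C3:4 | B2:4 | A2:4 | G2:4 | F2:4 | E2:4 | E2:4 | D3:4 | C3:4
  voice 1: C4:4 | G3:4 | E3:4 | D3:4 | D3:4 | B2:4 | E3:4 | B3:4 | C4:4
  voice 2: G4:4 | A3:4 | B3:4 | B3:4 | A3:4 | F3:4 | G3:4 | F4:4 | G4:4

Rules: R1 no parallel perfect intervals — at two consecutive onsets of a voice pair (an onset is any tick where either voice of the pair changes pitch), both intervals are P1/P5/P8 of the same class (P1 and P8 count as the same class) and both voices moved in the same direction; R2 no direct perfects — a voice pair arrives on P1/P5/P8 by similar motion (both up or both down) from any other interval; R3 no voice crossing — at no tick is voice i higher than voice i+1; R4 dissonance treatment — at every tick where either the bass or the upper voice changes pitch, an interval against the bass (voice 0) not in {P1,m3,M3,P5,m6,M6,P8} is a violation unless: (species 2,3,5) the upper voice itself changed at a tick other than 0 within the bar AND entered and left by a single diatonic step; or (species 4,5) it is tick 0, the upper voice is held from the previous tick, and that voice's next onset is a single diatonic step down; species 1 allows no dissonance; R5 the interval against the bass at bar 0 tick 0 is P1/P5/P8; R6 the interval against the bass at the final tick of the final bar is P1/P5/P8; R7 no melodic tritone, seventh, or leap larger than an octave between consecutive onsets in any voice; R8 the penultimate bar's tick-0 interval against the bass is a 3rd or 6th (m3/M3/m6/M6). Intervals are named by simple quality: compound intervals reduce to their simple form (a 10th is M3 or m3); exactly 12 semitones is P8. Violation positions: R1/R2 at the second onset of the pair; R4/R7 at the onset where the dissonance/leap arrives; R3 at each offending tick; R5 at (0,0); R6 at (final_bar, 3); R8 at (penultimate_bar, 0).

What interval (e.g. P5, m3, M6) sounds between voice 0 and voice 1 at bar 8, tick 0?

voice 0=C3 voice 1=C4 -> P8

P8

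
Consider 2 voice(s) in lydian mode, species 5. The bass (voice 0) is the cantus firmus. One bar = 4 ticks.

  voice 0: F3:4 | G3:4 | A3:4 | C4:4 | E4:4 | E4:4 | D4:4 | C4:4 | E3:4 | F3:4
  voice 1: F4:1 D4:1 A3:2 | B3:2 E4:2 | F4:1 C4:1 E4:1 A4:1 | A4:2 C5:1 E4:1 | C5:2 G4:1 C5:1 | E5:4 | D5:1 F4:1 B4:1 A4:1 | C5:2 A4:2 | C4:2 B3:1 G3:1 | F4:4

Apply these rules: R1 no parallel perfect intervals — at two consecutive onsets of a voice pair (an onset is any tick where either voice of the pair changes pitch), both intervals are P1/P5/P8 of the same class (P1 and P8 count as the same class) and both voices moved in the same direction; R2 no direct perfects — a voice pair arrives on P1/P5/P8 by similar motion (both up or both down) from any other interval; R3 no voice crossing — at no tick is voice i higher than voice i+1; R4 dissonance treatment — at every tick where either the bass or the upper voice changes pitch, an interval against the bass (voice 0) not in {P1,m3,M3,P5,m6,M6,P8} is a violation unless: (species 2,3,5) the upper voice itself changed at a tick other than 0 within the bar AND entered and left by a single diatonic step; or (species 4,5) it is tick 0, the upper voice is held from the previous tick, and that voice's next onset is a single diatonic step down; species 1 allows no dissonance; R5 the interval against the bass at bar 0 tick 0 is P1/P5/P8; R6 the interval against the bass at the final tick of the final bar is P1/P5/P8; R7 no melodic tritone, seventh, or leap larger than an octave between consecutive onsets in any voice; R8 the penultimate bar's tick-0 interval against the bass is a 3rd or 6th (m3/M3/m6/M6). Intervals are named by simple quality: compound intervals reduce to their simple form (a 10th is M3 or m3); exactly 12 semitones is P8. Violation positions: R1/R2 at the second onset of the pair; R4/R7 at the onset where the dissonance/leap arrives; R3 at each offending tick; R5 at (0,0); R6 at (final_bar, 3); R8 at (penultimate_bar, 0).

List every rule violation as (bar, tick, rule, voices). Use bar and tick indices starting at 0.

bar 0: v0=F3 v1=F4 downbeat P8
bar 1: v0=G3 v1=B3 downbeat M3
bar 2: v0=A3 v1=F4 downbeat m6
bar 3: v0=C4 v1=A4 downbeat M6
bar 4: v0=E4 v1=C5 downbeat m6
bar 5: v0=E4 v1=E5 downbeat P8
bar 6: v0=D4 v1=D5 downbeat P8
bar 7: v0=C4 v1=C5 downbeat P8
bar 8: v0=E3 v1=C4 downbeat m6
bar 9: v0=F3 v1=F4 downbeat P8
  -> R1 @ bar 6 tick 0 v(0, 1): E4/E5 P8 -> D4/D5 P8 similar
  -> R7 @ bar 6 tick 2 v(1,): F4->B4 leap 6st
  -> R2 @ bar 9 tick 0 v(0, 1): E3/G3 m3 -> F3/F4 P8 similar
  -> R7 @ bar 9 tick 0 v(1,): G3->F4 leap 10st

(6, 0, R1, (0, 1))
(6, 2, R7, (1,))
(9, 0, R2, (0, 1))
(9, 0, R7, (1,))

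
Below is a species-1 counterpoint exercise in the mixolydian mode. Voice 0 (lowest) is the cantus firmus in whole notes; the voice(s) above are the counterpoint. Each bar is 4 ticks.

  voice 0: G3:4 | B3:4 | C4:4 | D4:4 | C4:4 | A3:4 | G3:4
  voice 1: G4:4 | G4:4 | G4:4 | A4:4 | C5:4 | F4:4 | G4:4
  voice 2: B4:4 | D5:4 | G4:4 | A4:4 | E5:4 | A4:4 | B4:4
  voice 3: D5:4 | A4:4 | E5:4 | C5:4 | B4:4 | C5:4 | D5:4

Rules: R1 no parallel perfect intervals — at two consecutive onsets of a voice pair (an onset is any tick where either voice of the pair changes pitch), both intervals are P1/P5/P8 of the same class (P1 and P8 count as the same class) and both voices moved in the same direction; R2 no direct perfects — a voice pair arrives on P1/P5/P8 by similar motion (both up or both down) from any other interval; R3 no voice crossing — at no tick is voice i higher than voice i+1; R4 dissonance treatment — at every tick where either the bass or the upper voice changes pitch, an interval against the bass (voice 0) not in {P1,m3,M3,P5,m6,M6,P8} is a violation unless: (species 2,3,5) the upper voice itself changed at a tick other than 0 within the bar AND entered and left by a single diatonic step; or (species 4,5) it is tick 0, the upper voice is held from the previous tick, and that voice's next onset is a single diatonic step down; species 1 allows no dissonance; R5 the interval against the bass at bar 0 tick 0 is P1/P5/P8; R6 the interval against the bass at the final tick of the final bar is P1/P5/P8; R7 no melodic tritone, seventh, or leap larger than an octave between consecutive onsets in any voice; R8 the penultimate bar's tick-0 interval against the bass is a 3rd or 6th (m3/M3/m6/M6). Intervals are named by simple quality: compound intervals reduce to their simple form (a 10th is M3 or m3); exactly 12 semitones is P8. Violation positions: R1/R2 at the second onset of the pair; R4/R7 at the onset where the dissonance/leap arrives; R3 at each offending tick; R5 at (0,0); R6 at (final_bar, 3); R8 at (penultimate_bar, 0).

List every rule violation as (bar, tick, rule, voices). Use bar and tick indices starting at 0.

(0, 0, R5, (0, 2))
(1, 0, R3, (2, 3))
(1, 0, R4, (0, 3))
(1, 1, R3, (2, 3))
(1, 2, R3, (2, 3))
(1, 3, R3, (2, 3))
(3, 0, R1, (0, 1))
(3, 0, R1, (0, 2))
(3, 0, R1, (1, 2))
(3, 0, R4, (0, 3))
(4, 0, R3, (2, 3))
(4, 0, R4, (0, 3))
(4, 1, R3, (2, 3))
(4, 2, R3, (2, 3))
(4, 3, R3, (2, 3))
(5, 0, R2, (0, 2))
(5, 0, R8, (0, 2))
(6, 0, R1, (1, 3))
(6, 3, R6, (0, 2))

bar 0: v0=G3 v1=G4 v2=B4 v3=D5 downbeat P5
bar 1: v0=B3 v1=G4 v2=D5 v3=A4 downbeat m7
bar 2: v0=C4 v1=G4 v2=G4 v3=E5 downbeat M3
bar 3: v0=D4 v1=A4 v2=A4 v3=C5 downbeat m7
bar 4: v0=C4 v1=C5 v2=E5 v3=B4 downbeat M7
bar 5: v0=A3 v1=F4 v2=A4 v3=C5 downbeat m3
bar 6: v0=G3 v1=G4 v2=B4 v3=D5 downbeat P5
  -> R5 @ bar 0 tick 0 v(0, 2): opens on M3
  -> R3 @ bar 1 tick 0 v(2, 3): D5 above A4
  -> R4 @ bar 1 tick 0 v(0, 3): B3/A4 m7 untreated
  -> R3 @ bar 1 tick 1 v(2, 3): D5 above A4
  -> R3 @ bar 1 tick 2 v(2, 3): D5 above A4
  -> R3 @ bar 1 tick 3 v(2, 3): D5 above A4
  -> R1 @ bar 3 tick 0 v(0, 1): C4/G4 P5 -> D4/A4 P5 similar
  -> R1 @ bar 3 tick 0 v(0, 2): C4/G4 P5 -> D4/A4 P5 similar
  -> R1 @ bar 3 tick 0 v(1, 2): G4/G4 P1 -> A4/A4 P1 similar
  -> R4 @ bar 3 tick 0 v(0, 3): D4/C5 m7 untreated
  -> R3 @ bar 4 tick 0 v(2, 3): E5 above B4
  -> R4 @ bar 4 tick 0 v(0, 3): C4/B4 M7 untreated
  -> R3 @ bar 4 tick 1 v(2, 3): E5 above B4
  -> R3 @ bar 4 tick 2 v(2, 3): E5 above B4
  -> R3 @ bar 4 tick 3 v(2, 3): E5 above B4
  -> R2 @ bar 5 tick 0 v(0, 2): C4/E5 M3 -> A3/A4 P8 similar
  -> R8 @ bar 5 tick 0 v(0, 2): penult P8 not 3rd/6th
  -> R1 @ bar 6 tick 0 v(1, 3): F4/C5 P5 -> G4/D5 P5 similar
  -> R6 @ bar 6 tick 3 v(0, 2): closes on M3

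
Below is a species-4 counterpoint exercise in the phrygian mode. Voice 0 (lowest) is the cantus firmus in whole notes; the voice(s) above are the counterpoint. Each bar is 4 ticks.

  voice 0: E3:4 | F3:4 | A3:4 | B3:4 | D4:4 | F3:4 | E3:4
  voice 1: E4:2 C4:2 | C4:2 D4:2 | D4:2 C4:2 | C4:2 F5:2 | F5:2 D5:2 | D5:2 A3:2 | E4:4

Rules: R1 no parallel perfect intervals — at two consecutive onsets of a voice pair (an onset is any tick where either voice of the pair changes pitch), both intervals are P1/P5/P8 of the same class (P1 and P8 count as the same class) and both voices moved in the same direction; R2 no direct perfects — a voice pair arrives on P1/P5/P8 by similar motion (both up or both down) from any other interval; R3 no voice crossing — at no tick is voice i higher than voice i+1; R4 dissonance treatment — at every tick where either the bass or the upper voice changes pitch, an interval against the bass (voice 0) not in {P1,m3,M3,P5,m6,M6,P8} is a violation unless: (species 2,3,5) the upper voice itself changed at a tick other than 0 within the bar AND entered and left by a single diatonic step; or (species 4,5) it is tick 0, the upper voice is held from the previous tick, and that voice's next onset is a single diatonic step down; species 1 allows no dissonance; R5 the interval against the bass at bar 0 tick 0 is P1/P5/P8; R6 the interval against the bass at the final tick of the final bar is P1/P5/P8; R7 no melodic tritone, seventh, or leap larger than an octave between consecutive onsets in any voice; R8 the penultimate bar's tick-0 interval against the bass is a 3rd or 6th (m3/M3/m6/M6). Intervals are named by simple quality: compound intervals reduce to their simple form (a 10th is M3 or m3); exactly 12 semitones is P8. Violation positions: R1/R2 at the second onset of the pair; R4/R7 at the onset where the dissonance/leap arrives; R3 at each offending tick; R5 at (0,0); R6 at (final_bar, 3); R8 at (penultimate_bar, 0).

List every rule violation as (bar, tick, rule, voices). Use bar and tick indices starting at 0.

bar 0: v0=E3 v1=E4 downbeat P8
bar 1: v0=F3 v1=C4 downbeat P5
bar 2: v0=A3 v1=D4 downbeat P4
bar 3: v0=B3 v1=C4 downbeat m2
bar 4: v0=D4 v1=F5 downbeat m3
bar 5: v0=F3 v1=D5 downbeat M6
bar 6: v0=E3 v1=E4 downbeat P8
  -> R4 @ bar 3 tick 0 v(0, 1): B3/C4 m2 untreated
  -> R4 @ bar 3 tick 2 v(0, 1): B3/F5 TT untreated
  -> R7 @ bar 3 tick 2 v(1,): C4->F5 leap 17st
  -> R7 @ bar 5 tick 2 v(1,): D5->A3 leap 17st

(3, 0, R4, (0, 1))
(3, 2, R4, (0, 1))
(3, 2, R7, (1,))
(5, 2, R7, (1,))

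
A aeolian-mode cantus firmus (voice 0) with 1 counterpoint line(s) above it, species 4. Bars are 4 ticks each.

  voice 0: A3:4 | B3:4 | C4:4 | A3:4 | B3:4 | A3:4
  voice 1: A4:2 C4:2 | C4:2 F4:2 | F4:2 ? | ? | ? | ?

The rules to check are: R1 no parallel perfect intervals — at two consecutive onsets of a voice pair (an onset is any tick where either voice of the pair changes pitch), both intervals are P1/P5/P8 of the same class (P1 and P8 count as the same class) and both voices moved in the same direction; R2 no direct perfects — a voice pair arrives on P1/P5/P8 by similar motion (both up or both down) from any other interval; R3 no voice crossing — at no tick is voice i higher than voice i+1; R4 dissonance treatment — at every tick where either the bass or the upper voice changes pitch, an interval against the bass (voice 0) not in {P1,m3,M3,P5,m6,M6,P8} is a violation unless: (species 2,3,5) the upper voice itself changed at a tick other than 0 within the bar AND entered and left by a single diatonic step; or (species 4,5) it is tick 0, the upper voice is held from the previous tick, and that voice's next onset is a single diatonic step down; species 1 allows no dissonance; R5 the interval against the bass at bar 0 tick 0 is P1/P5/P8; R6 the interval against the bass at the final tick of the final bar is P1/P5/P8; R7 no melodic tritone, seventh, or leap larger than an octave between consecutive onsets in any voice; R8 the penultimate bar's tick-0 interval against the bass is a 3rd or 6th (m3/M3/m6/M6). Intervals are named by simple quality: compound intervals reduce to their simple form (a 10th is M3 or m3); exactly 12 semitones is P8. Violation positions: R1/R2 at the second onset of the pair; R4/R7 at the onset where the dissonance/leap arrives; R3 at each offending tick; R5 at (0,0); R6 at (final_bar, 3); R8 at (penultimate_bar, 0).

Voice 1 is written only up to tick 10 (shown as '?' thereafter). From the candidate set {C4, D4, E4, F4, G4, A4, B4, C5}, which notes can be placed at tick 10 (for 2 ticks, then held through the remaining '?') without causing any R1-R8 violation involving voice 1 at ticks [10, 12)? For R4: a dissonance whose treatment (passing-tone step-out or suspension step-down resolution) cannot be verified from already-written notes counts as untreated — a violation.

C4: legal
D4: violates R4
E4: legal
F4: legal
G4: legal
A4: legal
B4: violates R4,R7
C5: legal

{A4, C4, C5, E4, F4, G4}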